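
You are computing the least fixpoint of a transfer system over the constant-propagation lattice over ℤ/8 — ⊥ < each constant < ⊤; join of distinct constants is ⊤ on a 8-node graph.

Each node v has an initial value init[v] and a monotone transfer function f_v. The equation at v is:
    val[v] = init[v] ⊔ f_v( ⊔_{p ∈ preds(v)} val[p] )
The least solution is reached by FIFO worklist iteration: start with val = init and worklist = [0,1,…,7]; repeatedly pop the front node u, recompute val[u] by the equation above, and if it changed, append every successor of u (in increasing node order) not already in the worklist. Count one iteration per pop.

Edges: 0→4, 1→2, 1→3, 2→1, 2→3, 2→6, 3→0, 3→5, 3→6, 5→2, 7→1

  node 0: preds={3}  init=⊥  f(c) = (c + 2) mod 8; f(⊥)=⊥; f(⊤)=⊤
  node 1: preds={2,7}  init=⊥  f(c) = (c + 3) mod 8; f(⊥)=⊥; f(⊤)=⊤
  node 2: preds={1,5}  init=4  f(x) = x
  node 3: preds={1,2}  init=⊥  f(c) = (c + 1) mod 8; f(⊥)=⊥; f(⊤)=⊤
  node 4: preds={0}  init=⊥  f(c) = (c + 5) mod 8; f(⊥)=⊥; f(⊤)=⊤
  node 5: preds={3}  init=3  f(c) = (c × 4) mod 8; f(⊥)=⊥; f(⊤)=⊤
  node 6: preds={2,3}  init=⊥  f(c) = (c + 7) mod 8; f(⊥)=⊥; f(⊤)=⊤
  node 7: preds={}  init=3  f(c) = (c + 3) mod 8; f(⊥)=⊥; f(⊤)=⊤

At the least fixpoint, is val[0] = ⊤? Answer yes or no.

Worklist (12 pops):
  #1 pop 0: in=⊥ → ⊥ (no change)
  #2 pop 1: in=⊤ → ⊤ (was ⊥); enqueue []
  #3 pop 2: in=⊤ → ⊤ (was 4); enqueue [1]
  #4 pop 3: in=⊤ → ⊤ (was ⊥); enqueue [0]
  #5 pop 4: in=⊥ → ⊥ (no change)
  #6 pop 5: in=⊤ → ⊤ (was 3); enqueue [2]
  #7 pop 6: in=⊤ → ⊤ (was ⊥); enqueue []
  #8 pop 7: in=⊥ → 3 (no change)
  #9 pop 1: in=⊤ → ⊤ (no change)
  #10 pop 0: in=⊤ → ⊤ (was ⊥); enqueue [4]
  #11 pop 2: in=⊤ → ⊤ (no change)
  #12 pop 4: in=⊤ → ⊤ (was ⊥); enqueue []

Fixpoint:
  val[0] = ⊤
  val[1] = ⊤
  val[2] = ⊤
  val[3] = ⊤
  val[4] = ⊤
  val[5] = ⊤
  val[6] = ⊤
  val[7] = 3

yes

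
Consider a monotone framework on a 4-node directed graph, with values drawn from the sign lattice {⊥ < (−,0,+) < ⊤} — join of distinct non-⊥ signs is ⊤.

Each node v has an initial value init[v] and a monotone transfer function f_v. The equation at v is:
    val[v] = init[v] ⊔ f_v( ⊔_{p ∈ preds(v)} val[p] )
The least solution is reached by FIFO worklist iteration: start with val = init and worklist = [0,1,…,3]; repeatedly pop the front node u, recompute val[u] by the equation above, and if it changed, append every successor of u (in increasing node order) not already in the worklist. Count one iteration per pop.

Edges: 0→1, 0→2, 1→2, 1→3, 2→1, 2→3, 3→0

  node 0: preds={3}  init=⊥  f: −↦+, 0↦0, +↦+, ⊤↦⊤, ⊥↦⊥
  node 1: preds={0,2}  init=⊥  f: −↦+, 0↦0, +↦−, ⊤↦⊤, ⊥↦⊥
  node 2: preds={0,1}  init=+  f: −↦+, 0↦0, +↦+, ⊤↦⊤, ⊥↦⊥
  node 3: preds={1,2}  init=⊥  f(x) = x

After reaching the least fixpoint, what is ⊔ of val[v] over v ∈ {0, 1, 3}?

⊤

Trace (9 dequeues):
  [1] u=0 | in ⊥ | out ⊥ | ==
  [2] u=1 | in + | out − | prev ⊥ | push {}
  [3] u=2 | in − | out + | ==
  [4] u=3 | in ⊤ | out ⊤ | prev ⊥ | push {0}
  [5] u=0 | in ⊤ | out ⊤ | prev ⊥ | push {1,2}
  [6] u=1 | in ⊤ | out ⊤ | prev − | push {3}
  [7] u=2 | in ⊤ | out ⊤ | prev + | push {1}
  [8] u=3 | in ⊤ | out ⊤ | ==
  [9] u=1 | in ⊤ | out ⊤ | ==

Converged values:
  [0] ⊤
  [1] ⊤
  [2] ⊤
  [3] ⊤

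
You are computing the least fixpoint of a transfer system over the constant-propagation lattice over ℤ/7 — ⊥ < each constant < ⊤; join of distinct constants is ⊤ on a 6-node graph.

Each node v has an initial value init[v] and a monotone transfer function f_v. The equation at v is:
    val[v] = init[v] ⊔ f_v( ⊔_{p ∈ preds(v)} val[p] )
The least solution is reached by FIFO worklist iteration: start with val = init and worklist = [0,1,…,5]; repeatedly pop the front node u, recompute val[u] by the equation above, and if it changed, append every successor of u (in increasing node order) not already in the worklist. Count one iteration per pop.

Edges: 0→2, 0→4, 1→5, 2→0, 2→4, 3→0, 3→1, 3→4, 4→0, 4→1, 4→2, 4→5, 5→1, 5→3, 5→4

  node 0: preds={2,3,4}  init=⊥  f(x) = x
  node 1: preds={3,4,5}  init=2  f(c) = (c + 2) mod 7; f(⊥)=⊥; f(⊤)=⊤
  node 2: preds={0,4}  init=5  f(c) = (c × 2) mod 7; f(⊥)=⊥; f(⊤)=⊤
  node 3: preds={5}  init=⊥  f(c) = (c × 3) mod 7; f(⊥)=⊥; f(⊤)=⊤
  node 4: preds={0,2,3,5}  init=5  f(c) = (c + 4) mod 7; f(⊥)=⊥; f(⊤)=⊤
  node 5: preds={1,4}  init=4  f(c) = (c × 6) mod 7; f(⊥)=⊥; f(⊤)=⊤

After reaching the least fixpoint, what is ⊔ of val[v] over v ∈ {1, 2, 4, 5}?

⊤

Iteration log — 13 steps:
  step 1. node 0  ⊔preds=5  new=5  old=⊥  +wl: 
  step 2. node 1  ⊔preds=⊤  new=⊤  old=2  +wl: 
  step 3. node 2  ⊔preds=5  new=⊤  old=5  +wl: 0
  step 4. node 3  ⊔preds=4  new=5  old=⊥  +wl: 1
  step 5. node 4  ⊔preds=⊤  new=⊤  old=5  +wl: 2
  step 6. node 5  ⊔preds=⊤  new=⊤  old=4  +wl: 3,4
  step 7. node 0  ⊔preds=⊤  new=⊤  old=5  +wl: 
  step 8. node 1  ⊔preds=⊤  new=⊤  stable
  step 9. node 2  ⊔preds=⊤  new=⊤  stable
  step 10. node 3  ⊔preds=⊤  new=⊤  old=5  +wl: 0,1
  step 11. node 4  ⊔preds=⊤  new=⊤  stable
  step 12. node 0  ⊔preds=⊤  new=⊤  stable
  step 13. node 1  ⊔preds=⊤  new=⊤  stable

Least fixpoint reached:
  node 0: ⊤
  node 1: ⊤
  node 2: ⊤
  node 3: ⊤
  node 4: ⊤
  node 5: ⊤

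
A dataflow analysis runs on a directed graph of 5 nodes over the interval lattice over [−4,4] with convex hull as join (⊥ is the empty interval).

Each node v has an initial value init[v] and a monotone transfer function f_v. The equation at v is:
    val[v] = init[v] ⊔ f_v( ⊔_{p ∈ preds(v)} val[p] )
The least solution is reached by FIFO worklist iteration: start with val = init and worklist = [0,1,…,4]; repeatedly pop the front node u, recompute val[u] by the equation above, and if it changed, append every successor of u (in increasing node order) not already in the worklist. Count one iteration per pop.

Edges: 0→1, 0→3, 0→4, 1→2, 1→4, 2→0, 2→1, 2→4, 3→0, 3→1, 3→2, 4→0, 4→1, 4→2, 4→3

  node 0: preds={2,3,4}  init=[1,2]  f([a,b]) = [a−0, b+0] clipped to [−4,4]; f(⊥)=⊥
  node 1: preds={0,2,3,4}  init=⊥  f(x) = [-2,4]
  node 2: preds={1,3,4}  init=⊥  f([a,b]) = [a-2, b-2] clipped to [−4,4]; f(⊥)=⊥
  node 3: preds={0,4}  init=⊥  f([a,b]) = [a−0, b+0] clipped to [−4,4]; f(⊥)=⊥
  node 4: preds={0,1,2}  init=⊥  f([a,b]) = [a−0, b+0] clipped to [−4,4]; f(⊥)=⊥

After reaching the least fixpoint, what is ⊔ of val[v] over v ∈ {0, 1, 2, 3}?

Iteration log — 13 steps:
  step 1. node 0  ⊔preds=⊥  new=[1,2]  stable
  step 2. node 1  ⊔preds=[1,2]  new=[-2,4]  old=⊥  +wl: 
  step 3. node 2  ⊔preds=[-2,4]  new=[-4,2]  old=⊥  +wl: 0,1
  step 4. node 3  ⊔preds=[1,2]  new=[1,2]  old=⊥  +wl: 2
  step 5. node 4  ⊔preds=[-4,4]  new=[-4,4]  old=⊥  +wl: 3
  step 6. node 0  ⊔preds=[-4,4]  new=[-4,4]  old=[1,2]  +wl: 4
  step 7. node 1  ⊔preds=[-4,4]  new=[-2,4]  stable
  step 8. node 2  ⊔preds=[-4,4]  new=[-4,2]  stable
  step 9. node 3  ⊔preds=[-4,4]  new=[-4,4]  old=[1,2]  +wl: 0,1,2
  step 10. node 4  ⊔preds=[-4,4]  new=[-4,4]  stable
  step 11. node 0  ⊔preds=[-4,4]  new=[-4,4]  stable
  step 12. node 1  ⊔preds=[-4,4]  new=[-2,4]  stable
  step 13. node 2  ⊔preds=[-4,4]  new=[-4,2]  stable

Least fixpoint reached:
  node 0: [-4,4]
  node 1: [-2,4]
  node 2: [-4,2]
  node 3: [-4,4]
  node 4: [-4,4]

[-4,4]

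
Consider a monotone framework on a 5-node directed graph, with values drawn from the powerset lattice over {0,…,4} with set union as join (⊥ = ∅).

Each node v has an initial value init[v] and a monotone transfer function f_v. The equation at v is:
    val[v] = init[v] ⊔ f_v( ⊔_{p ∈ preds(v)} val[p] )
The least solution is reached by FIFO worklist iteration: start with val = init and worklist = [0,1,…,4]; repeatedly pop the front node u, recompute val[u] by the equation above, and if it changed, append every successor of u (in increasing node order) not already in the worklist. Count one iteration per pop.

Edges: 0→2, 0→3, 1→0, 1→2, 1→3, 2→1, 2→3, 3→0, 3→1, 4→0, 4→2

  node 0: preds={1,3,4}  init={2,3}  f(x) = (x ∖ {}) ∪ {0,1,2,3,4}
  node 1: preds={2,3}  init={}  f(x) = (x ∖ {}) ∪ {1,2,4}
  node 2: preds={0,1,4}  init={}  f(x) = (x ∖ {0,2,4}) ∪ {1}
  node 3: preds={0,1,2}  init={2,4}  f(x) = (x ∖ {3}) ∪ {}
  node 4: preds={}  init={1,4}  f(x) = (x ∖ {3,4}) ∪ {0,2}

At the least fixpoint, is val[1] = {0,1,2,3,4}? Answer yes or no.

Iteration log — 10 steps:
  step 1. node 0  ⊔preds={1,2,4}  new={0,1,2,3,4}  old={2,3}  +wl: 
  step 2. node 1  ⊔preds={2,4}  new={1,2,4}  old={}  +wl: 0
  step 3. node 2  ⊔preds={0,1,2,3,4}  new={1,3}  old={}  +wl: 1
  step 4. node 3  ⊔preds={0,1,2,3,4}  new={0,1,2,4}  old={2,4}  +wl: 
  step 5. node 4  ⊔preds={}  new={0,1,2,4}  old={1,4}  +wl: 2
  step 6. node 0  ⊔preds={0,1,2,4}  new={0,1,2,3,4}  stable
  step 7. node 1  ⊔preds={0,1,2,3,4}  new={0,1,2,3,4}  old={1,2,4}  +wl: 0,3
  step 8. node 2  ⊔preds={0,1,2,3,4}  new={1,3}  stable
  step 9. node 0  ⊔preds={0,1,2,3,4}  new={0,1,2,3,4}  stable
  step 10. node 3  ⊔preds={0,1,2,3,4}  new={0,1,2,4}  stable

Least fixpoint reached:
  node 0: {0,1,2,3,4}
  node 1: {0,1,2,3,4}
  node 2: {1,3}
  node 3: {0,1,2,4}
  node 4: {0,1,2,4}

yes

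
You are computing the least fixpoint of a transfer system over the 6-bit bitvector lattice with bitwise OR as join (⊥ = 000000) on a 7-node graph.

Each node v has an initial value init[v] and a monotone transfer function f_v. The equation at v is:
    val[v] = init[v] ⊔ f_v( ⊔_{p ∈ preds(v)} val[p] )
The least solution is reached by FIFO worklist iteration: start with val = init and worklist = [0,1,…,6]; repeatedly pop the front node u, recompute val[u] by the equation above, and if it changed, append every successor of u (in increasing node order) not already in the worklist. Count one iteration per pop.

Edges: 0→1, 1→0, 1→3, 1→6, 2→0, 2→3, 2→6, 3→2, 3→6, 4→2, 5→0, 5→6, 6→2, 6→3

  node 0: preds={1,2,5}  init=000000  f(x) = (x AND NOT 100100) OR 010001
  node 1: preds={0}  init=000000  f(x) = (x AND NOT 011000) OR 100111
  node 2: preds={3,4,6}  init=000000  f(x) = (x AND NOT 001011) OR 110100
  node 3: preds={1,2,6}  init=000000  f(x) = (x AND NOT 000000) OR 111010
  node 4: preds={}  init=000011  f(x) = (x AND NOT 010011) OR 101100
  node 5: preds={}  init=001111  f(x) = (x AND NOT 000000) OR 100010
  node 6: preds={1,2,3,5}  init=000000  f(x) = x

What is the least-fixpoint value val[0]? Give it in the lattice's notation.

011011

Trace (10 dequeues):
  [1] u=0 | in 001111 | out 011011 | prev 000000 | push {}
  [2] u=1 | in 011011 | out 100111 | prev 000000 | push {0}
  [3] u=2 | in 000011 | out 110100 | prev 000000 | push {}
  [4] u=3 | in 110111 | out 111111 | prev 000000 | push {2}
  [5] u=4 | in 000000 | out 101111 | prev 000011 | push {}
  [6] u=5 | in 000000 | out 101111 | prev 001111 | push {}
  [7] u=6 | in 111111 | out 111111 | prev 000000 | push {3}
  [8] u=0 | in 111111 | out 011011 | ==
  [9] u=2 | in 111111 | out 110100 | ==
  [10] u=3 | in 111111 | out 111111 | ==

Converged values:
  [0] 011011
  [1] 100111
  [2] 110100
  [3] 111111
  [4] 101111
  [5] 101111
  [6] 111111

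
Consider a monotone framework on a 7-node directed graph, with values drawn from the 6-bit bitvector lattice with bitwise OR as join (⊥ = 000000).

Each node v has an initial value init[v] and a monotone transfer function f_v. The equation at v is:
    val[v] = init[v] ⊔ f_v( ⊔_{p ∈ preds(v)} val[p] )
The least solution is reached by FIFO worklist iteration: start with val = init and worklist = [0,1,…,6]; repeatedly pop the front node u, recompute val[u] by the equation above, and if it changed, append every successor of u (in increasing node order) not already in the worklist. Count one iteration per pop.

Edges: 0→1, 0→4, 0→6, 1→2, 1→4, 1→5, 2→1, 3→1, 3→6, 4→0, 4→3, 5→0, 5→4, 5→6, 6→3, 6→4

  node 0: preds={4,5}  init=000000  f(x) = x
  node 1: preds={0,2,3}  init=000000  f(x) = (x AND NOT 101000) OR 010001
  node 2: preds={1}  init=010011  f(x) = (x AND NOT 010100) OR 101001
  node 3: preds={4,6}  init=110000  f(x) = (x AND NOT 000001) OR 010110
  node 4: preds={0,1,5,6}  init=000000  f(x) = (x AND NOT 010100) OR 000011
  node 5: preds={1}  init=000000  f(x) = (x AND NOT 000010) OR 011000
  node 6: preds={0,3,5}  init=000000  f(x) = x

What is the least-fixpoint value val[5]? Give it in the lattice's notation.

011101

Iteration log — 20 steps:
  step 1. node 0  ⊔preds=000000  new=000000  stable
  step 2. node 1  ⊔preds=110011  new=010011  old=000000  +wl: 
  step 3. node 2  ⊔preds=010011  new=111011  old=010011  +wl: 1
  step 4. node 3  ⊔preds=000000  new=110110  old=110000  +wl: 
  step 5. node 4  ⊔preds=010011  new=000011  old=000000  +wl: 0,3
  step 6. node 5  ⊔preds=010011  new=011001  old=000000  +wl: 4
  step 7. node 6  ⊔preds=111111  new=111111  old=000000  +wl: 
  step 8. node 1  ⊔preds=111111  new=010111  old=010011  +wl: 2,5
  step 9. node 0  ⊔preds=011011  new=011011  old=000000  +wl: 1,6
  step 10. node 3  ⊔preds=111111  new=111110  old=110110  +wl: 
  step 11. node 4  ⊔preds=111111  new=101011  old=000011  +wl: 0,3
  step 12. node 2  ⊔preds=010111  new=111011  stable
  step 13. node 5  ⊔preds=010111  new=011101  old=011001  +wl: 4
  step 14. node 1  ⊔preds=111111  new=010111  stable
  step 15. node 6  ⊔preds=111111  new=111111  stable
  step 16. node 0  ⊔preds=111111  new=111111  old=011011  +wl: 1,6
  step 17. node 3  ⊔preds=111111  new=111110  stable
  step 18. node 4  ⊔preds=111111  new=101011  stable
  step 19. node 1  ⊔preds=111111  new=010111  stable
  step 20. node 6  ⊔preds=111111  new=111111  stable

Least fixpoint reached:
  node 0: 111111
  node 1: 010111
  node 2: 111011
  node 3: 111110
  node 4: 101011
  node 5: 011101
  node 6: 111111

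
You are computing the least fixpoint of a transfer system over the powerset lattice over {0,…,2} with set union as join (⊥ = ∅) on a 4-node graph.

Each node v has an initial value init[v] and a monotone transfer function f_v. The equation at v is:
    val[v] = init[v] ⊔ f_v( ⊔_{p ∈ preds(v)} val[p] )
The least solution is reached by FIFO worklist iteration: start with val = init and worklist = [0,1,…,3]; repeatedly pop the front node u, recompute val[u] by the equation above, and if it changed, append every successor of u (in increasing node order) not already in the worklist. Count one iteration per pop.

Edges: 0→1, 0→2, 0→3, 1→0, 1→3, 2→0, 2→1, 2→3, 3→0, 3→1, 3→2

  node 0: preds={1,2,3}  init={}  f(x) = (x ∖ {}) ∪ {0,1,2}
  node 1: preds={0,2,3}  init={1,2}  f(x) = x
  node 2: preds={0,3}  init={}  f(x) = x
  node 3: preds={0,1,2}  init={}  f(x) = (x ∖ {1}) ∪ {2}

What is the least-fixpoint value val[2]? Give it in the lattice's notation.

{0,1,2}

Trace (7 dequeues):
  [1] u=0 | in {1,2} | out {0,1,2} | prev {} | push {}
  [2] u=1 | in {0,1,2} | out {0,1,2} | prev {1,2} | push {0}
  [3] u=2 | in {0,1,2} | out {0,1,2} | prev {} | push {1}
  [4] u=3 | in {0,1,2} | out {0,2} | prev {} | push {2}
  [5] u=0 | in {0,1,2} | out {0,1,2} | ==
  [6] u=1 | in {0,1,2} | out {0,1,2} | ==
  [7] u=2 | in {0,1,2} | out {0,1,2} | ==

Converged values:
  [0] {0,1,2}
  [1] {0,1,2}
  [2] {0,1,2}
  [3] {0,2}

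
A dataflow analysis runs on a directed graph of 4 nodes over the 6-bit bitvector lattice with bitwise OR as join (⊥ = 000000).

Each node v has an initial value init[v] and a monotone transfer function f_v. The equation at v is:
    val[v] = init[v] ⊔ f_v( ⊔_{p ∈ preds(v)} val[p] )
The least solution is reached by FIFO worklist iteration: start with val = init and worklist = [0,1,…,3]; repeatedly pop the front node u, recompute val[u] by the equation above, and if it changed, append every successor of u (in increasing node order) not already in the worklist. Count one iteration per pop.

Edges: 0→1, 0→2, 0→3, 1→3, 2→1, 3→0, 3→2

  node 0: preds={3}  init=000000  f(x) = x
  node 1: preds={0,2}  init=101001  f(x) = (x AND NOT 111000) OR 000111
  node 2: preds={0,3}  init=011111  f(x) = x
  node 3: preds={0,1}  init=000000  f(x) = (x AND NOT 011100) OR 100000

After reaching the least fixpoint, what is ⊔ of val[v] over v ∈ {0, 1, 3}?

Iteration log — 8 steps:
  step 1. node 0  ⊔preds=000000  new=000000  stable
  step 2. node 1  ⊔preds=011111  new=101111  old=101001  +wl: 
  step 3. node 2  ⊔preds=000000  new=011111  stable
  step 4. node 3  ⊔preds=101111  new=100011  old=000000  +wl: 0,2
  step 5. node 0  ⊔preds=100011  new=100011  old=000000  +wl: 1,3
  step 6. node 2  ⊔preds=100011  new=111111  old=011111  +wl: 
  step 7. node 1  ⊔preds=111111  new=101111  stable
  step 8. node 3  ⊔preds=101111  new=100011  stable

Least fixpoint reached:
  node 0: 100011
  node 1: 101111
  node 2: 111111
  node 3: 100011

101111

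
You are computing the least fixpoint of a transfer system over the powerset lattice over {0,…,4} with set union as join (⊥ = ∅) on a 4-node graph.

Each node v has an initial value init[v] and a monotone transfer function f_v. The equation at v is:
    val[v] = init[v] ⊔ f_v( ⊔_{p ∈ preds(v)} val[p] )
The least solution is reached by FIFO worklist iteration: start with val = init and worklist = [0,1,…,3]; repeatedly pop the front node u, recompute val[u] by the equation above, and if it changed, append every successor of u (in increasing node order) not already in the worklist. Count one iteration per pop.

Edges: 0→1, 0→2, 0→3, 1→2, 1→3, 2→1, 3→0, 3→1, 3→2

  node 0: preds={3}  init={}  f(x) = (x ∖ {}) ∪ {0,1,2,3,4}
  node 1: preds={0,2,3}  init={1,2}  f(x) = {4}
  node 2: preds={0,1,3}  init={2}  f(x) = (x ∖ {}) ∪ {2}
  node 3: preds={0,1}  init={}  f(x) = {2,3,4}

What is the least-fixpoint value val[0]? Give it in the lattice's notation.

Trace (7 dequeues):
  [1] u=0 | in {} | out {0,1,2,3,4} | prev {} | push {}
  [2] u=1 | in {0,1,2,3,4} | out {1,2,4} | prev {1,2} | push {}
  [3] u=2 | in {0,1,2,3,4} | out {0,1,2,3,4} | prev {2} | push {1}
  [4] u=3 | in {0,1,2,3,4} | out {2,3,4} | prev {} | push {0,2}
  [5] u=1 | in {0,1,2,3,4} | out {1,2,4} | ==
  [6] u=0 | in {2,3,4} | out {0,1,2,3,4} | ==
  [7] u=2 | in {0,1,2,3,4} | out {0,1,2,3,4} | ==

Converged values:
  [0] {0,1,2,3,4}
  [1] {1,2,4}
  [2] {0,1,2,3,4}
  [3] {2,3,4}

{0,1,2,3,4}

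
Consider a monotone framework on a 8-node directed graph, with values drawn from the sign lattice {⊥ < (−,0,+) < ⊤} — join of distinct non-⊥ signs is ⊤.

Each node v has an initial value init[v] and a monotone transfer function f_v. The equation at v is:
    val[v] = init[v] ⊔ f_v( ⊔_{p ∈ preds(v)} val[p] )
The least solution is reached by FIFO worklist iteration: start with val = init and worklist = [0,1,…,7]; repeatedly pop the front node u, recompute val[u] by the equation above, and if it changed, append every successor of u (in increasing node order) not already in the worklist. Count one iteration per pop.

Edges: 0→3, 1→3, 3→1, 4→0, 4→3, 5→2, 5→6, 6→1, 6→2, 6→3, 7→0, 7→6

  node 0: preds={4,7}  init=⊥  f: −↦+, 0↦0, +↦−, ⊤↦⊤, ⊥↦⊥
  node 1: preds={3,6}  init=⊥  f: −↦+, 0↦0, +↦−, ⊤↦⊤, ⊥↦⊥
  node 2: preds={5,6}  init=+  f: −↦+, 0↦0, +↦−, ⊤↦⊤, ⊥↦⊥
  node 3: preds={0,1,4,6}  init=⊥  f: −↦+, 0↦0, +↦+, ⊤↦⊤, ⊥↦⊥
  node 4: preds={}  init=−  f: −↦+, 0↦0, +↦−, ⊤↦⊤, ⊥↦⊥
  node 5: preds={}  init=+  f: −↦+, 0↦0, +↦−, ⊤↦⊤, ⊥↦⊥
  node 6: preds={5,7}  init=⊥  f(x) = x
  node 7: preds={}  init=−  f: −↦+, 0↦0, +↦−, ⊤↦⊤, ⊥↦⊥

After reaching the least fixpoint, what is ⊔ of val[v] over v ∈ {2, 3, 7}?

⊤

Worklist (11 pops):
  #1 pop 0: in=− → + (was ⊥); enqueue []
  #2 pop 1: in=⊥ → ⊥ (no change)
  #3 pop 2: in=+ → ⊤ (was +); enqueue []
  #4 pop 3: in=⊤ → ⊤ (was ⊥); enqueue [1]
  #5 pop 4: in=⊥ → − (no change)
  #6 pop 5: in=⊥ → + (no change)
  #7 pop 6: in=⊤ → ⊤ (was ⊥); enqueue [2,3]
  #8 pop 7: in=⊥ → − (no change)
  #9 pop 1: in=⊤ → ⊤ (was ⊥); enqueue []
  #10 pop 2: in=⊤ → ⊤ (no change)
  #11 pop 3: in=⊤ → ⊤ (no change)

Fixpoint:
  val[0] = +
  val[1] = ⊤
  val[2] = ⊤
  val[3] = ⊤
  val[4] = −
  val[5] = +
  val[6] = ⊤
  val[7] = −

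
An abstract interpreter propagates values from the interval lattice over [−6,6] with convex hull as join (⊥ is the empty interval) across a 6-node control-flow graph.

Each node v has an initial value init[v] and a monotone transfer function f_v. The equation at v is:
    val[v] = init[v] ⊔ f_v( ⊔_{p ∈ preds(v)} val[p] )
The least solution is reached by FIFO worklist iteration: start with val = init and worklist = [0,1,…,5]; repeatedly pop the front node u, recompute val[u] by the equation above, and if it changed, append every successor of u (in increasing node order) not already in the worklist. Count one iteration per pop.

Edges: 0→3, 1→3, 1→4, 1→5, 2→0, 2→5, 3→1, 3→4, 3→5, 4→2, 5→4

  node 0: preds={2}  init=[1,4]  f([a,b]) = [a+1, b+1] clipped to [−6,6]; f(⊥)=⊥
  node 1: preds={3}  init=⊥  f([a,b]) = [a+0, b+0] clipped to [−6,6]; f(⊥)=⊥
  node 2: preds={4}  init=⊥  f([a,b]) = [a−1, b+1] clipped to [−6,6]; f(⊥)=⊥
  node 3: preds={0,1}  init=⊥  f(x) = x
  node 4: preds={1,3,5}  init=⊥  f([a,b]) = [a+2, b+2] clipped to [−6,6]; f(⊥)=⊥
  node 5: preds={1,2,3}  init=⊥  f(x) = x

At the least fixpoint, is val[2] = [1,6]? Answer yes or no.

no

Trace (18 dequeues):
  [1] u=0 | in ⊥ | out [1,4] | ==
  [2] u=1 | in ⊥ | out ⊥ | ==
  [3] u=2 | in ⊥ | out ⊥ | ==
  [4] u=3 | in [1,4] | out [1,4] | prev ⊥ | push {1}
  [5] u=4 | in [1,4] | out [3,6] | prev ⊥ | push {2}
  [6] u=5 | in [1,4] | out [1,4] | prev ⊥ | push {4}
  [7] u=1 | in [1,4] | out [1,4] | prev ⊥ | push {3,5}
  [8] u=2 | in [3,6] | out [2,6] | prev ⊥ | push {0}
  [9] u=4 | in [1,4] | out [3,6] | ==
  [10] u=3 | in [1,4] | out [1,4] | ==
  [11] u=5 | in [1,6] | out [1,6] | prev [1,4] | push {4}
  [12] u=0 | in [2,6] | out [1,6] | prev [1,4] | push {3}
  [13] u=4 | in [1,6] | out [3,6] | ==
  [14] u=3 | in [1,6] | out [1,6] | prev [1,4] | push {1,4,5}
  [15] u=1 | in [1,6] | out [1,6] | prev [1,4] | push {3}
  [16] u=4 | in [1,6] | out [3,6] | ==
  [17] u=5 | in [1,6] | out [1,6] | ==
  [18] u=3 | in [1,6] | out [1,6] | ==

Converged values:
  [0] [1,6]
  [1] [1,6]
  [2] [2,6]
  [3] [1,6]
  [4] [3,6]
  [5] [1,6]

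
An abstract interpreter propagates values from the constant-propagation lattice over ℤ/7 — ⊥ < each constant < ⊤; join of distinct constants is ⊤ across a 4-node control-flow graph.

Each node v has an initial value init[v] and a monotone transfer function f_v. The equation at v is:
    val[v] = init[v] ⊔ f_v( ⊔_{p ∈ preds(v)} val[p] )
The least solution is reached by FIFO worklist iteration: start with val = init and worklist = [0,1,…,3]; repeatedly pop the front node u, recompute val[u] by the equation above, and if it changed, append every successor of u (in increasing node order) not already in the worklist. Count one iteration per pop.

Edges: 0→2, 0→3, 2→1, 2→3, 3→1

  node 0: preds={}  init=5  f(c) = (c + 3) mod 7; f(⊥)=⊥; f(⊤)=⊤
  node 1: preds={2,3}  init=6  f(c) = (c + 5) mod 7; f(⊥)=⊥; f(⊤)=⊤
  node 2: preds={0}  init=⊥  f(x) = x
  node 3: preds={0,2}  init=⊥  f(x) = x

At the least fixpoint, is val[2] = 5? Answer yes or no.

Iteration log — 5 steps:
  step 1. node 0  ⊔preds=⊥  new=5  stable
  step 2. node 1  ⊔preds=⊥  new=6  stable
  step 3. node 2  ⊔preds=5  new=5  old=⊥  +wl: 1
  step 4. node 3  ⊔preds=5  new=5  old=⊥  +wl: 
  step 5. node 1  ⊔preds=5  new=⊤  old=6  +wl: 

Least fixpoint reached:
  node 0: 5
  node 1: ⊤
  node 2: 5
  node 3: 5

yes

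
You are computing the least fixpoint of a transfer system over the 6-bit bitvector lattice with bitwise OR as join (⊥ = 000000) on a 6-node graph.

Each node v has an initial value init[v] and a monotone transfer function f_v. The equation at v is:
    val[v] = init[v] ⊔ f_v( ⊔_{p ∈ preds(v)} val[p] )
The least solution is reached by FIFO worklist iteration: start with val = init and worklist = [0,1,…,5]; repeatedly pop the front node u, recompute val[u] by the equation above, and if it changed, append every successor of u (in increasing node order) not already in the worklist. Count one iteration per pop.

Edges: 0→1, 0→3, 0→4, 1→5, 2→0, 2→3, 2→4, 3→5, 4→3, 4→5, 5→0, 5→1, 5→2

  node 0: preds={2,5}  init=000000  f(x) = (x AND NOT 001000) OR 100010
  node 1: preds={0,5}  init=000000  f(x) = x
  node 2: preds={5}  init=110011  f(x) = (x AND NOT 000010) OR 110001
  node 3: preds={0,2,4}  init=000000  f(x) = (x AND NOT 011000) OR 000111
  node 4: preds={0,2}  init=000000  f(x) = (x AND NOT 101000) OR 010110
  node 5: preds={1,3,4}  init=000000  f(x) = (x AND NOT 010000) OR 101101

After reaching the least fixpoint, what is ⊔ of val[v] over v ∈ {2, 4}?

111111

Worklist (14 pops):
  #1 pop 0: in=110011 → 110011 (was 000000); enqueue []
  #2 pop 1: in=110011 → 110011 (was 000000); enqueue []
  #3 pop 2: in=000000 → 110011 (no change)
  #4 pop 3: in=110011 → 100111 (was 000000); enqueue []
  #5 pop 4: in=110011 → 010111 (was 000000); enqueue [3]
  #6 pop 5: in=110111 → 101111 (was 000000); enqueue [0,1,2]
  #7 pop 3: in=110111 → 100111 (no change)
  #8 pop 0: in=111111 → 110111 (was 110011); enqueue [3,4]
  #9 pop 1: in=111111 → 111111 (was 110011); enqueue [5]
  #10 pop 2: in=101111 → 111111 (was 110011); enqueue [0]
  #11 pop 3: in=111111 → 100111 (no change)
  #12 pop 4: in=111111 → 010111 (no change)
  #13 pop 5: in=111111 → 101111 (no change)
  #14 pop 0: in=111111 → 110111 (no change)

Fixpoint:
  val[0] = 110111
  val[1] = 111111
  val[2] = 111111
  val[3] = 100111
  val[4] = 010111
  val[5] = 101111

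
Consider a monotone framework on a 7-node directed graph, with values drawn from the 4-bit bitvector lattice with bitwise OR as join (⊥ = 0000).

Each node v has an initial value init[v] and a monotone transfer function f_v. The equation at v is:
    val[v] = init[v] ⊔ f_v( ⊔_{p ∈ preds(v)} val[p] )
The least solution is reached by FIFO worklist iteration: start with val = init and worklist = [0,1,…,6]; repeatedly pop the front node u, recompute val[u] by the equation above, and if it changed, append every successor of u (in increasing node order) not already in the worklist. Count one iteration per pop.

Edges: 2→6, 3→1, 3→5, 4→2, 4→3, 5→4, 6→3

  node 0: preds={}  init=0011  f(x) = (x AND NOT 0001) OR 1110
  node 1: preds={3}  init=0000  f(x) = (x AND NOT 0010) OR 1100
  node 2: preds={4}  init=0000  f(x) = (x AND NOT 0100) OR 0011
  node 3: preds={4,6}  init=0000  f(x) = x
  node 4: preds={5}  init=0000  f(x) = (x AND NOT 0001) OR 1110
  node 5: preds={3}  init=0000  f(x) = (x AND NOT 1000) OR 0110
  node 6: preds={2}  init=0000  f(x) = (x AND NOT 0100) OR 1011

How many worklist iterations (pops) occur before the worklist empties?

14

Iteration log — 14 steps:
  step 1. node 0  ⊔preds=0000  new=1111  old=0011  +wl: 
  step 2. node 1  ⊔preds=0000  new=1100  old=0000  +wl: 
  step 3. node 2  ⊔preds=0000  new=0011  old=0000  +wl: 
  step 4. node 3  ⊔preds=0000  new=0000  stable
  step 5. node 4  ⊔preds=0000  new=1110  old=0000  +wl: 2,3
  step 6. node 5  ⊔preds=0000  new=0110  old=0000  +wl: 4
  step 7. node 6  ⊔preds=0011  new=1011  old=0000  +wl: 
  step 8. node 2  ⊔preds=1110  new=1011  old=0011  +wl: 6
  step 9. node 3  ⊔preds=1111  new=1111  old=0000  +wl: 1,5
  step 10. node 4  ⊔preds=0110  new=1110  stable
  step 11. node 6  ⊔preds=1011  new=1011  stable
  step 12. node 1  ⊔preds=1111  new=1101  old=1100  +wl: 
  step 13. node 5  ⊔preds=1111  new=0111  old=0110  +wl: 4
  step 14. node 4  ⊔preds=0111  new=1110  stable

Least fixpoint reached:
  node 0: 1111
  node 1: 1101
  node 2: 1011
  node 3: 1111
  node 4: 1110
  node 5: 0111
  node 6: 1011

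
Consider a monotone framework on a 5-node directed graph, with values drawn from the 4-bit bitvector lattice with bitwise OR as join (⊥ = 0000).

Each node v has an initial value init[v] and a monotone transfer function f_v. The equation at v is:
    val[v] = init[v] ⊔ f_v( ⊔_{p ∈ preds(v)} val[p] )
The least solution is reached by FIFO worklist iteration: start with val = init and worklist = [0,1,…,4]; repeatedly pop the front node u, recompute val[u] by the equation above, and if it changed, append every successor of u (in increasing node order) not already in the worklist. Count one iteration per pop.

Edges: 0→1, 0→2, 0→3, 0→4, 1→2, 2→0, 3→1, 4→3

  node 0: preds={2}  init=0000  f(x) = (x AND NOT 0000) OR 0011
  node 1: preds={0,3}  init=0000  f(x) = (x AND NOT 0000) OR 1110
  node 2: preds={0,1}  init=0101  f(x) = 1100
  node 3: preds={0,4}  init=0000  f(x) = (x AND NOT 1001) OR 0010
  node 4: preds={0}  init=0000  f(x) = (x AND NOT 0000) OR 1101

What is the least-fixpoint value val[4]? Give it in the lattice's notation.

1111

Worklist (10 pops):
  #1 pop 0: in=0101 → 0111 (was 0000); enqueue []
  #2 pop 1: in=0111 → 1111 (was 0000); enqueue []
  #3 pop 2: in=1111 → 1101 (was 0101); enqueue [0]
  #4 pop 3: in=0111 → 0110 (was 0000); enqueue [1]
  #5 pop 4: in=0111 → 1111 (was 0000); enqueue [3]
  #6 pop 0: in=1101 → 1111 (was 0111); enqueue [2,4]
  #7 pop 1: in=1111 → 1111 (no change)
  #8 pop 3: in=1111 → 0110 (no change)
  #9 pop 2: in=1111 → 1101 (no change)
  #10 pop 4: in=1111 → 1111 (no change)

Fixpoint:
  val[0] = 1111
  val[1] = 1111
  val[2] = 1101
  val[3] = 0110
  val[4] = 1111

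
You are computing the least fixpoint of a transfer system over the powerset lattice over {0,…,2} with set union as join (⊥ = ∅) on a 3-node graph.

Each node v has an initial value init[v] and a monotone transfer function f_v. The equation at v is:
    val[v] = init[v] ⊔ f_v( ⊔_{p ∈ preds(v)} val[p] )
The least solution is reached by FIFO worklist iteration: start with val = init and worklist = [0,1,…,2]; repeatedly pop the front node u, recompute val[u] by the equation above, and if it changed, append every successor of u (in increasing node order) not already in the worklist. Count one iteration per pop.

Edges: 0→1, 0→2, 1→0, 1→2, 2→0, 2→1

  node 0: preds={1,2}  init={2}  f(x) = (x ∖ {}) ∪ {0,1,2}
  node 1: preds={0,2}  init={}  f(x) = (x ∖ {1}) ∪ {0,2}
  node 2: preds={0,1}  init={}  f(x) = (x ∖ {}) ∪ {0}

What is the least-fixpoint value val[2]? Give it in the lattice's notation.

{0,1,2}

Trace (5 dequeues):
  [1] u=0 | in {} | out {0,1,2} | prev {2} | push {}
  [2] u=1 | in {0,1,2} | out {0,2} | prev {} | push {0}
  [3] u=2 | in {0,1,2} | out {0,1,2} | prev {} | push {1}
  [4] u=0 | in {0,1,2} | out {0,1,2} | ==
  [5] u=1 | in {0,1,2} | out {0,2} | ==

Converged values:
  [0] {0,1,2}
  [1] {0,2}
  [2] {0,1,2}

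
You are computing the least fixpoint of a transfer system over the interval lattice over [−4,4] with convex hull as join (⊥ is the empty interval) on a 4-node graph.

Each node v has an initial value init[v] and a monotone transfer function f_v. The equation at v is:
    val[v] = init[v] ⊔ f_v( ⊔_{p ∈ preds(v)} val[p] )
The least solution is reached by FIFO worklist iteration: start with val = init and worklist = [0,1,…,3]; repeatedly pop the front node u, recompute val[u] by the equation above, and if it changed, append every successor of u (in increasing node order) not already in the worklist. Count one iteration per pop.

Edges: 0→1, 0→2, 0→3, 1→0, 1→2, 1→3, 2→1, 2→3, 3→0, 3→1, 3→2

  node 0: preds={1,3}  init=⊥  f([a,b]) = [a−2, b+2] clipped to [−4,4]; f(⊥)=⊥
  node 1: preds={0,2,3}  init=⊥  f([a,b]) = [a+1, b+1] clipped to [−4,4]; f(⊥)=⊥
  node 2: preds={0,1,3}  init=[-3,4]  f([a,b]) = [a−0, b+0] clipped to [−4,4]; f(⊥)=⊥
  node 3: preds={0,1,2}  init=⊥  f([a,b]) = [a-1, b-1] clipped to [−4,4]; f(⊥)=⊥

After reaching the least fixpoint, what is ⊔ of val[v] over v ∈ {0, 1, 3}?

[-4,4]

Iteration log — 10 steps:
  step 1. node 0  ⊔preds=⊥  new=⊥  stable
  step 2. node 1  ⊔preds=[-3,4]  new=[-2,4]  old=⊥  +wl: 0
  step 3. node 2  ⊔preds=[-2,4]  new=[-3,4]  stable
  step 4. node 3  ⊔preds=[-3,4]  new=[-4,3]  old=⊥  +wl: 1,2
  step 5. node 0  ⊔preds=[-4,4]  new=[-4,4]  old=⊥  +wl: 3
  step 6. node 1  ⊔preds=[-4,4]  new=[-3,4]  old=[-2,4]  +wl: 0
  step 7. node 2  ⊔preds=[-4,4]  new=[-4,4]  old=[-3,4]  +wl: 1
  step 8. node 3  ⊔preds=[-4,4]  new=[-4,3]  stable
  step 9. node 0  ⊔preds=[-4,4]  new=[-4,4]  stable
  step 10. node 1  ⊔preds=[-4,4]  new=[-3,4]  stable

Least fixpoint reached:
  node 0: [-4,4]
  node 1: [-3,4]
  node 2: [-4,4]
  node 3: [-4,3]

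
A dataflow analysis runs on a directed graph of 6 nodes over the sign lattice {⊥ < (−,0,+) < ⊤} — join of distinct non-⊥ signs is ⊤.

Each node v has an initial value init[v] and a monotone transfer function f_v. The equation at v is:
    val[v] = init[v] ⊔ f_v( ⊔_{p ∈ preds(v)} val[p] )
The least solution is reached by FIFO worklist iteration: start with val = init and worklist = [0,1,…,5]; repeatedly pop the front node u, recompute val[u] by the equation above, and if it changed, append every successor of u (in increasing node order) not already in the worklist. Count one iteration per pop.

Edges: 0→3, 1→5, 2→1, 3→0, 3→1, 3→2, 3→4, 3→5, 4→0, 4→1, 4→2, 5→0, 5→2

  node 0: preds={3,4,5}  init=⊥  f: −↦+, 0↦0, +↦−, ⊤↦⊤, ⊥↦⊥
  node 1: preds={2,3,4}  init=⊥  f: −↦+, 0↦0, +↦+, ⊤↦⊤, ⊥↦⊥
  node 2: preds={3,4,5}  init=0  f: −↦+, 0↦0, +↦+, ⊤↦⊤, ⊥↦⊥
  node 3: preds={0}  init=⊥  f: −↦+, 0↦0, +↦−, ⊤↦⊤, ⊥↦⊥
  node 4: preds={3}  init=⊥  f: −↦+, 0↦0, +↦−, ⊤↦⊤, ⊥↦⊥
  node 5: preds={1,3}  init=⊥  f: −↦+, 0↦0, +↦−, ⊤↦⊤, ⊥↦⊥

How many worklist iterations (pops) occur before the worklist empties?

Iteration log — 17 steps:
  step 1. node 0  ⊔preds=⊥  new=⊥  stable
  step 2. node 1  ⊔preds=0  new=0  old=⊥  +wl: 
  step 3. node 2  ⊔preds=⊥  new=0  stable
  step 4. node 3  ⊔preds=⊥  new=⊥  stable
  step 5. node 4  ⊔preds=⊥  new=⊥  stable
  step 6. node 5  ⊔preds=0  new=0  old=⊥  +wl: 0,2
  step 7. node 0  ⊔preds=0  new=0  old=⊥  +wl: 3
  step 8. node 2  ⊔preds=0  new=0  stable
  step 9. node 3  ⊔preds=0  new=0  old=⊥  +wl: 0,1,2,4,5
  step 10. node 0  ⊔preds=0  new=0  stable
  step 11. node 1  ⊔preds=0  new=0  stable
  step 12. node 2  ⊔preds=0  new=0  stable
  step 13. node 4  ⊔preds=0  new=0  old=⊥  +wl: 0,1,2
  step 14. node 5  ⊔preds=0  new=0  stable
  step 15. node 0  ⊔preds=0  new=0  stable
  step 16. node 1  ⊔preds=0  new=0  stable
  step 17. node 2  ⊔preds=0  new=0  stable

Least fixpoint reached:
  node 0: 0
  node 1: 0
  node 2: 0
  node 3: 0
  node 4: 0
  node 5: 0

17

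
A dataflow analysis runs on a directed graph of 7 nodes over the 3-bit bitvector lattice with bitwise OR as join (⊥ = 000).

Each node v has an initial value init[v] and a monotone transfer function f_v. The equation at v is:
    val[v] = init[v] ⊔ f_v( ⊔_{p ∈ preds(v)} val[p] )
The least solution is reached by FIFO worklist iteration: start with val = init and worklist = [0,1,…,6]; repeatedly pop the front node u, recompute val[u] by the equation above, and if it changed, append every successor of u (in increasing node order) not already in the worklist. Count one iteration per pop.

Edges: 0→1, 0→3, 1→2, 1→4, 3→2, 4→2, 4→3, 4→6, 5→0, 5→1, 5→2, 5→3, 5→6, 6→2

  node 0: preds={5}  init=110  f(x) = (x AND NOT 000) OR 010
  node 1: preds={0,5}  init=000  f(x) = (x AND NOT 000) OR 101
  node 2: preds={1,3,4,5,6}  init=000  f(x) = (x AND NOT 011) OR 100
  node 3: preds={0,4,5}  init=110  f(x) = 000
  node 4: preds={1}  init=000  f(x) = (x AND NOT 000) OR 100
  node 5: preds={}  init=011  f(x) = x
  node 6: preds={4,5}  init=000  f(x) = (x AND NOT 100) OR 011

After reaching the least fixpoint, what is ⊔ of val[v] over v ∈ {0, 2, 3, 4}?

Worklist (9 pops):
  #1 pop 0: in=011 → 111 (was 110); enqueue []
  #2 pop 1: in=111 → 111 (was 000); enqueue []
  #3 pop 2: in=111 → 100 (was 000); enqueue []
  #4 pop 3: in=111 → 110 (no change)
  #5 pop 4: in=111 → 111 (was 000); enqueue [2,3]
  #6 pop 5: in=000 → 011 (no change)
  #7 pop 6: in=111 → 011 (was 000); enqueue []
  #8 pop 2: in=111 → 100 (no change)
  #9 pop 3: in=111 → 110 (no change)

Fixpoint:
  val[0] = 111
  val[1] = 111
  val[2] = 100
  val[3] = 110
  val[4] = 111
  val[5] = 011
  val[6] = 011

111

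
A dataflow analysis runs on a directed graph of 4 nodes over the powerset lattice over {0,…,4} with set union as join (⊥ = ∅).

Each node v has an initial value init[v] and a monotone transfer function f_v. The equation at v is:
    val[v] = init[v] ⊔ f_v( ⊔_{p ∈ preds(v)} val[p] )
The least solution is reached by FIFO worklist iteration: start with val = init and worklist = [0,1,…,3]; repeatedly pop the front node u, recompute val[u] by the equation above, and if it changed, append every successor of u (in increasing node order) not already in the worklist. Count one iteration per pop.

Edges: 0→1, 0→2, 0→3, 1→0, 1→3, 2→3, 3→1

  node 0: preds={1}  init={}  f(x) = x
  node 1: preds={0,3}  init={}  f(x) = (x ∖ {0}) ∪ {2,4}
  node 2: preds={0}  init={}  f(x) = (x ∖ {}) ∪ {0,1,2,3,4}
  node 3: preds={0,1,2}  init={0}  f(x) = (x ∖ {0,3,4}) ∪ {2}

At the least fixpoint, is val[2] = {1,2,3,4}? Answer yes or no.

no

Worklist (12 pops):
  #1 pop 0: in={} → {} (no change)
  #2 pop 1: in={0} → {2,4} (was {}); enqueue [0]
  #3 pop 2: in={} → {0,1,2,3,4} (was {}); enqueue []
  #4 pop 3: in={0,1,2,3,4} → {0,1,2} (was {0}); enqueue [1]
  #5 pop 0: in={2,4} → {2,4} (was {}); enqueue [2,3]
  #6 pop 1: in={0,1,2,4} → {1,2,4} (was {2,4}); enqueue [0]
  #7 pop 2: in={2,4} → {0,1,2,3,4} (no change)
  #8 pop 3: in={0,1,2,3,4} → {0,1,2} (no change)
  #9 pop 0: in={1,2,4} → {1,2,4} (was {2,4}); enqueue [1,2,3]
  #10 pop 1: in={0,1,2,4} → {1,2,4} (no change)
  #11 pop 2: in={1,2,4} → {0,1,2,3,4} (no change)
  #12 pop 3: in={0,1,2,3,4} → {0,1,2} (no change)

Fixpoint:
  val[0] = {1,2,4}
  val[1] = {1,2,4}
  val[2] = {0,1,2,3,4}
  val[3] = {0,1,2}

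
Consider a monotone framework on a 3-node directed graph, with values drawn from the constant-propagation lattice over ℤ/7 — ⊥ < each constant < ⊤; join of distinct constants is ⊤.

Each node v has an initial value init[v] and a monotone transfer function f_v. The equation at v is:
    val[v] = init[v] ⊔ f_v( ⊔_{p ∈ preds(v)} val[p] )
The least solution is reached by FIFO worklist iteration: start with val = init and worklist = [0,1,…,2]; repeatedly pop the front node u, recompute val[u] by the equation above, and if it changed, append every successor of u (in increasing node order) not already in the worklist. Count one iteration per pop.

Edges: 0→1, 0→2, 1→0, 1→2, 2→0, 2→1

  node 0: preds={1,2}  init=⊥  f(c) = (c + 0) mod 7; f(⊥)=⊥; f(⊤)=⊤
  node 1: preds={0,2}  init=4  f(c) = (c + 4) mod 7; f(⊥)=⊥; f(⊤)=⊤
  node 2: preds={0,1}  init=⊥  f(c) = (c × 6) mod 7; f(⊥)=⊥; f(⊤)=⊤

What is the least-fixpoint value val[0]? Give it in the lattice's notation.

Worklist (6 pops):
  #1 pop 0: in=4 → 4 (was ⊥); enqueue []
  #2 pop 1: in=4 → ⊤ (was 4); enqueue [0]
  #3 pop 2: in=⊤ → ⊤ (was ⊥); enqueue [1]
  #4 pop 0: in=⊤ → ⊤ (was 4); enqueue [2]
  #5 pop 1: in=⊤ → ⊤ (no change)
  #6 pop 2: in=⊤ → ⊤ (no change)

Fixpoint:
  val[0] = ⊤
  val[1] = ⊤
  val[2] = ⊤

⊤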